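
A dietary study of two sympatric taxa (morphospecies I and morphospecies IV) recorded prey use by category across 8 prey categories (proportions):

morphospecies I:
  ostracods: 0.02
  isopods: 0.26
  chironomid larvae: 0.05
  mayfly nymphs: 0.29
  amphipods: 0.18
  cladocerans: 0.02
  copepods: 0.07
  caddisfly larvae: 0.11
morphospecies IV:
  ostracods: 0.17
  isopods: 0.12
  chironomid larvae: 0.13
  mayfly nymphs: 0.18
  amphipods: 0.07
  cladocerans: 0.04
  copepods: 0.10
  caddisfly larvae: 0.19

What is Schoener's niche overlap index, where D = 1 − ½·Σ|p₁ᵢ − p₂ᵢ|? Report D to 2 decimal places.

Σ|p₁ᵢ − p₂ᵢ| = 0.15 + 0.14 + 0.08 + 0.11 + 0.11 + 0.02 + 0.03 + 0.08 = 0.72
D = 1 − ½ × 0.72 = 1 − 0.360 = 0.6400

0.64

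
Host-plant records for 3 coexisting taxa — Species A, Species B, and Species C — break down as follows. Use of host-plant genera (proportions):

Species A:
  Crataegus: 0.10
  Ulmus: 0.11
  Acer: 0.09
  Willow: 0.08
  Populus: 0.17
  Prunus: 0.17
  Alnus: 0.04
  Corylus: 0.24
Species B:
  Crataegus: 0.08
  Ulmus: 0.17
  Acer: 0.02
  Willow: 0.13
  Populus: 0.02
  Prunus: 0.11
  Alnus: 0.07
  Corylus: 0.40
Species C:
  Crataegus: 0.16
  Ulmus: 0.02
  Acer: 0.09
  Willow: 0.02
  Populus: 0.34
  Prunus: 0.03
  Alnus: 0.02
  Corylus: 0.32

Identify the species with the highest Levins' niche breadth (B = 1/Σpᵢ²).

Σp_Aᵢ² = 0.10² + 0.11² + 0.09² + 0.08² + 0.17² + 0.17² + 0.04² + 0.24² = 0.0100 + 0.0121 + 0.0081 + 0.0064 + 0.0289 + 0.0289 + 0.0016 + 0.0576 = 0.1536
B_A = 1 / 0.1536 = 6.5104
Σp_Bᵢ² = 0.08² + 0.17² + 0.02² + 0.13² + 0.02² + 0.11² + 0.07² + 0.40² = 0.0064 + 0.0289 + 0.0004 + 0.0169 + 0.0004 + 0.0121 + 0.0049 + 0.1600 = 0.2300
B_B = 1 / 0.2300 = 4.3478
Σp_Cᵢ² = 0.16² + 0.02² + 0.09² + 0.02² + 0.34² + 0.03² + 0.02² + 0.32² = 0.0256 + 0.0004 + 0.0081 + 0.0004 + 0.1156 + 0.0009 + 0.0004 + 0.1024 = 0.2538
B_C = 1 / 0.2538 = 3.9401
Highest B → broadest niche (most generalist): Species A (B = 6.51).

Species A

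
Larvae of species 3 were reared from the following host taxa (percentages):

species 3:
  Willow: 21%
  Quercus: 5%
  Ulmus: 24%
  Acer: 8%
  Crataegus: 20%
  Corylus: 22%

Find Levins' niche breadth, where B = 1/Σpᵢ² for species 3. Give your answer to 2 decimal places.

Convert percentages to proportions (divide by 100).
Σpᵢ² = 0.21² + 0.05² + 0.24² + 0.08² + 0.20² + 0.22² = 0.0441 + 0.0025 + 0.0576 + 0.0064 + 0.0400 + 0.0484 = 0.1990
B = 1 / 0.1990 = 5.0251

5.03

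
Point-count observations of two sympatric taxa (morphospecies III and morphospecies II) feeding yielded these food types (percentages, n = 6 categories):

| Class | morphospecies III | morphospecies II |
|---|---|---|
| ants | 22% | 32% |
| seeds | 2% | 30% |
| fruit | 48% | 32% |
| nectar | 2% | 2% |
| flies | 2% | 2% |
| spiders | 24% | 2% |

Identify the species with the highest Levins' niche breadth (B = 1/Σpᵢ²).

Convert percentages to proportions (divide by 100).
Σp_IIIᵢ² = 0.22² + 0.02² + 0.48² + 0.02² + 0.02² + 0.24² = 0.0484 + 0.0004 + 0.2304 + 0.0004 + 0.0004 + 0.0576 = 0.3376
B_III = 1 / 0.3376 = 2.9621
Σp_IIᵢ² = 0.32² + 0.30² + 0.32² + 0.02² + 0.02² + 0.02² = 0.1024 + 0.0900 + 0.1024 + 0.0004 + 0.0004 + 0.0004 = 0.2960
B_II = 1 / 0.2960 = 3.3784
Highest B → broadest niche (most generalist): morphospecies II (B = 3.38).

morphospecies II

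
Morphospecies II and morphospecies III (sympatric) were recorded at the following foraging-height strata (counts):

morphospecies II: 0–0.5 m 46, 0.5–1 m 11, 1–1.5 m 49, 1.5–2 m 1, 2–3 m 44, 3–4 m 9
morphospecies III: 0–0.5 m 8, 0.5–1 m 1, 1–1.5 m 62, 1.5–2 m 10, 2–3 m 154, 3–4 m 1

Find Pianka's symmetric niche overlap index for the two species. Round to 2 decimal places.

Proportions for morphospecies II (n=160): 46/160=0.2875, 11/160=0.0688, 49/160=0.3063, 1/160=0.0063, 44/160=0.2750, 9/160=0.0563
Proportions for morphospecies III (n=236): 8/236=0.0339, 1/236=0.0042, 62/236=0.2627, 10/236=0.0424, 154/236=0.6525, 1/236=0.0042
Σ p₁ᵢp₂ᵢ = 0.009746 + 0.000289 + 0.080465 + 0.000267 + 0.179438 + 0.000236 = 0.270441
Σp_1ᵢ² = 0.2875² + 0.0688² + 0.3063² + 0.0063² + 0.2750² + 0.0563² = 0.082656 + 0.004733 + 0.093820 + 0.000040 + 0.075625 + 0.003170 = 0.260044
Σp_2ᵢ² = 0.0339² + 0.0042² + 0.2627² + 0.0424² + 0.6525² + 0.0042² = 0.001149 + 0.000018 + 0.069011 + 0.001798 + 0.425756 + 0.000018 = 0.497750
O = 0.270441 / √(0.260044 × 0.497750) = 0.270441 / 0.3597734 = 0.7517

0.75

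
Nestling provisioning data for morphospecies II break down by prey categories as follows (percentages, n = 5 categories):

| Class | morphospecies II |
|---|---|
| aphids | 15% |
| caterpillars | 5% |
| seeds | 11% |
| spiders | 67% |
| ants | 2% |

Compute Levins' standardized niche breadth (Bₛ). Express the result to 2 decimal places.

0.26

Convert percentages to proportions (divide by 100).
Σpᵢ² = 0.15² + 0.05² + 0.11² + 0.67² + 0.02² = 0.0225 + 0.0025 + 0.0121 + 0.4489 + 0.0004 = 0.4864
B = 1 / 0.4864 = 2.0559
Bₛ = (B − 1)/(n − 1) = (2.0559 − 1)/(5 − 1) = 1.0559/4 = 0.2640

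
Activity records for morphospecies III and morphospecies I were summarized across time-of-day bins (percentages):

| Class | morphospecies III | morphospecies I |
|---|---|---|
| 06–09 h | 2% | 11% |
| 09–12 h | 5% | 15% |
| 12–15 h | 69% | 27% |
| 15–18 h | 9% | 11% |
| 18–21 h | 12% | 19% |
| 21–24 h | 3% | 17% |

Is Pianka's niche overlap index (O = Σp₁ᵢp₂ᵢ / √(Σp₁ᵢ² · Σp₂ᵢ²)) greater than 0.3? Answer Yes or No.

Yes

Convert percentages to proportions (divide by 100).
Σ p₁ᵢp₂ᵢ = 0.0022 + 0.0075 + 0.1863 + 0.0099 + 0.0228 + 0.0051 = 0.2338
Σp_1ᵢ² = 0.02² + 0.05² + 0.69² + 0.09² + 0.12² + 0.03² = 0.0004 + 0.0025 + 0.4761 + 0.0081 + 0.0144 + 0.0009 = 0.5024
Σp_2ᵢ² = 0.11² + 0.15² + 0.27² + 0.11² + 0.19² + 0.17² = 0.0121 + 0.0225 + 0.0729 + 0.0121 + 0.0361 + 0.0289 = 0.1846
O = 0.2338 / √(0.5024 × 0.1846) = 0.2338 / 0.30454 = 0.7677
O = 0.7677 > 0.3 → Yes.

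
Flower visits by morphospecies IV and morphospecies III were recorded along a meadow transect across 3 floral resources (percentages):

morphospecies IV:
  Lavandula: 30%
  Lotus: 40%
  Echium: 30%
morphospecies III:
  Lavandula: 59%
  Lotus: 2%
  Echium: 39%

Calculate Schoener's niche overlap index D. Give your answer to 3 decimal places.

Convert percentages to proportions (divide by 100).
Σ|p₁ᵢ − p₂ᵢ| = 0.29 + 0.38 + 0.09 = 0.76
D = 1 − ½ × 0.76 = 1 − 0.380 = 0.62000

0.620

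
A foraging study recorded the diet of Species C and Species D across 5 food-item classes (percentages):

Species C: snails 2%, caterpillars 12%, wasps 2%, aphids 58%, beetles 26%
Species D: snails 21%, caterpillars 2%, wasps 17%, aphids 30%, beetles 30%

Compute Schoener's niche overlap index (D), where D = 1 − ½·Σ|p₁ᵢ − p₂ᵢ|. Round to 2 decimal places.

0.62

Convert percentages to proportions (divide by 100).
Σ|p₁ᵢ − p₂ᵢ| = 0.19 + 0.10 + 0.15 + 0.28 + 0.04 = 0.76
D = 1 − ½ × 0.76 = 1 − 0.380 = 0.6200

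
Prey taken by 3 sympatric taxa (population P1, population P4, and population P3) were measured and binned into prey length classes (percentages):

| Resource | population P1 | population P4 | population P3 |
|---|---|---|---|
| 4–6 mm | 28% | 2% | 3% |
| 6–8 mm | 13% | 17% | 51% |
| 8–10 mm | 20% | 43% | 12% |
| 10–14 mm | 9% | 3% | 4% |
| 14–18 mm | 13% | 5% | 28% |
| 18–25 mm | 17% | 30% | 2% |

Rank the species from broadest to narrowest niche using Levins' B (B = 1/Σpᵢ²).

population P1 > population P4 > population P3

Convert percentages to proportions (divide by 100).
Σp_P1ᵢ² = 0.28² + 0.13² + 0.20² + 0.09² + 0.13² + 0.17² = 0.0784 + 0.0169 + 0.0400 + 0.0081 + 0.0169 + 0.0289 = 0.1892
B_P1 = 1 / 0.1892 = 5.2854
Σp_P4ᵢ² = 0.02² + 0.17² + 0.43² + 0.03² + 0.05² + 0.30² = 0.0004 + 0.0289 + 0.1849 + 0.0009 + 0.0025 + 0.0900 = 0.3076
B_P4 = 1 / 0.3076 = 3.2510
Σp_P3ᵢ² = 0.03² + 0.51² + 0.12² + 0.04² + 0.28² + 0.02² = 0.0009 + 0.2601 + 0.0144 + 0.0016 + 0.0784 + 0.0004 = 0.3558
B_P3 = 1 / 0.3558 = 2.8106
Ranking by B (broadest → narrowest): population P1 (5.29) > population P4 (3.25) > population P3 (2.81)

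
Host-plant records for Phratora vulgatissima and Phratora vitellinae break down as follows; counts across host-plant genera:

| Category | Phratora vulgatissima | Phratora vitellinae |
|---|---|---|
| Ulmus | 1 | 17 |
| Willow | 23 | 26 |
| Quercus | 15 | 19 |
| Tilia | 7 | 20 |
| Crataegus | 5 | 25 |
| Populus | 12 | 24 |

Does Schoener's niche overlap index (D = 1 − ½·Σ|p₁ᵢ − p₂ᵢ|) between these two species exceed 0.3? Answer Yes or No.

Yes

Proportions for Phratora vulgatissima (n=63): 1/63=0.0159, 23/63=0.3651, 15/63=0.2381, 7/63=0.1111, 5/63=0.0794, 12/63=0.1905
Proportions for Phratora vitellinae (n=131): 17/131=0.1298, 26/131=0.1985, 19/131=0.1450, 20/131=0.1527, 25/131=0.1908, 24/131=0.1832
Σ|p₁ᵢ − p₂ᵢ| = 0.1139 + 0.1666 + 0.0931 + 0.0416 + 0.1114 + 0.0073 = 0.5339
D = 1 − ½ × 0.5339 = 1 − 0.26695 = 0.73305
D = 0.73305 > 0.3 → Yes.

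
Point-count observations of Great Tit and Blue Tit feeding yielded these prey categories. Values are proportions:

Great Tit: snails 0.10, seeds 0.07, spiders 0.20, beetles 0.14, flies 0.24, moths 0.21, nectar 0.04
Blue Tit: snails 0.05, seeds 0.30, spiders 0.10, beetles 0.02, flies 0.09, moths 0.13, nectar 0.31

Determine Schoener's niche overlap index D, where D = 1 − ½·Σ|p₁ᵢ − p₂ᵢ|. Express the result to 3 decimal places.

Σ|p₁ᵢ − p₂ᵢ| = 0.05 + 0.23 + 0.10 + 0.12 + 0.15 + 0.08 + 0.27 = 1.00
D = 1 − ½ × 1.00 = 1 − 0.500 = 0.50000

0.500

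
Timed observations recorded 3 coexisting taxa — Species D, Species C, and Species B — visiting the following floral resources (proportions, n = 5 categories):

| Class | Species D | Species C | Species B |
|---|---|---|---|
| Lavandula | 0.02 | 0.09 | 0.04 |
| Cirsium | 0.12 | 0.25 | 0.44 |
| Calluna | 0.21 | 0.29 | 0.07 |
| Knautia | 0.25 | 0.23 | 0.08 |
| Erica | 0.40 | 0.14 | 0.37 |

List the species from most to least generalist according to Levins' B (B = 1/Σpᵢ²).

Σp_Dᵢ² = 0.02² + 0.12² + 0.21² + 0.25² + 0.40² = 0.0004 + 0.0144 + 0.0441 + 0.0625 + 0.1600 = 0.2814
B_D = 1 / 0.2814 = 3.5537
Σp_Cᵢ² = 0.09² + 0.25² + 0.29² + 0.23² + 0.14² = 0.0081 + 0.0625 + 0.0841 + 0.0529 + 0.0196 = 0.2272
B_C = 1 / 0.2272 = 4.4014
Σp_Bᵢ² = 0.04² + 0.44² + 0.07² + 0.08² + 0.37² = 0.0016 + 0.1936 + 0.0049 + 0.0064 + 0.1369 = 0.3434
B_B = 1 / 0.3434 = 2.9121
Ranking by B (broadest → narrowest): Species C (4.40) > Species D (3.55) > Species B (2.91)

Species C > Species D > Species B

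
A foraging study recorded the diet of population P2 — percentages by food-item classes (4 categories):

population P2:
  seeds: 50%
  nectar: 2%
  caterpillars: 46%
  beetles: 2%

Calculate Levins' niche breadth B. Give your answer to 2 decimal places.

Convert percentages to proportions (divide by 100).
Σpᵢ² = 0.50² + 0.02² + 0.46² + 0.02² = 0.2500 + 0.0004 + 0.2116 + 0.0004 = 0.4624
B = 1 / 0.4624 = 2.1626

2.16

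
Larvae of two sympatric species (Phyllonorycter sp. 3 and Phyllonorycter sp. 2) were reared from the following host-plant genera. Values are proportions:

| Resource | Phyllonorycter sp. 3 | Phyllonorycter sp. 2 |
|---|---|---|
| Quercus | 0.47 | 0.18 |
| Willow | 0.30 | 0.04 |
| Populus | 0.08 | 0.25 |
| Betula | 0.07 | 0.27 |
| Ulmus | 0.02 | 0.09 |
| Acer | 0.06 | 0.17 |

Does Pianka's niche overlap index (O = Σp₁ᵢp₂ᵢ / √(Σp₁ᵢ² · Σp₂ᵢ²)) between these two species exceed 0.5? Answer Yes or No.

Σ p₁ᵢp₂ᵢ = 0.0846 + 0.0120 + 0.0200 + 0.0189 + 0.0018 + 0.0102 = 0.1475
Σp_1ᵢ² = 0.47² + 0.30² + 0.08² + 0.07² + 0.02² + 0.06² = 0.2209 + 0.0900 + 0.0064 + 0.0049 + 0.0004 + 0.0036 = 0.3262
Σp_2ᵢ² = 0.18² + 0.04² + 0.25² + 0.27² + 0.09² + 0.17² = 0.0324 + 0.0016 + 0.0625 + 0.0729 + 0.0081 + 0.0289 = 0.2064
O = 0.1475 / √(0.3262 × 0.2064) = 0.1475 / 0.25948 = 0.5684
O = 0.5684 > 0.5 → Yes.

Yes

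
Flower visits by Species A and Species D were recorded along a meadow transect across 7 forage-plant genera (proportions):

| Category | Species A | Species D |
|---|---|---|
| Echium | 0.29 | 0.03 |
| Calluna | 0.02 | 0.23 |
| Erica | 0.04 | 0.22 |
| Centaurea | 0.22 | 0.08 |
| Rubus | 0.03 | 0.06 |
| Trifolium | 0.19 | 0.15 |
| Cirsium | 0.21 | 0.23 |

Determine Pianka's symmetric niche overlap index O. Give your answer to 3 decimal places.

0.588

Σ p₁ᵢp₂ᵢ = 0.0087 + 0.0046 + 0.0088 + 0.0176 + 0.0018 + 0.0285 + 0.0483 = 0.1183
Σp_1ᵢ² = 0.29² + 0.02² + 0.04² + 0.22² + 0.03² + 0.19² + 0.21² = 0.0841 + 0.0004 + 0.0016 + 0.0484 + 0.0009 + 0.0361 + 0.0441 = 0.2156
Σp_2ᵢ² = 0.03² + 0.23² + 0.22² + 0.08² + 0.06² + 0.15² + 0.23² = 0.0009 + 0.0529 + 0.0484 + 0.0064 + 0.0036 + 0.0225 + 0.0529 = 0.1876
O = 0.1183 / √(0.2156 × 0.1876) = 0.1183 / 0.201113 = 0.58823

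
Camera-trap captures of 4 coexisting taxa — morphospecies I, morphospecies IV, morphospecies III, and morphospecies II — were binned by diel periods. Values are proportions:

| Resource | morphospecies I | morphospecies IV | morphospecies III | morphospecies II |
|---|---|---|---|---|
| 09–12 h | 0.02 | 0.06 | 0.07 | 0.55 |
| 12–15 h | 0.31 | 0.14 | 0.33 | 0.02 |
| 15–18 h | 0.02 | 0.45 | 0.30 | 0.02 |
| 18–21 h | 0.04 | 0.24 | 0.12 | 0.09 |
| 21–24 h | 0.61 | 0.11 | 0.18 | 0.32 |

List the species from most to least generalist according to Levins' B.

morphospecies III > morphospecies IV > morphospecies II > morphospecies I

Σp_Iᵢ² = 0.02² + 0.31² + 0.02² + 0.04² + 0.61² = 0.0004 + 0.0961 + 0.0004 + 0.0016 + 0.3721 = 0.4706
B_I = 1 / 0.4706 = 2.1249
Σp_IVᵢ² = 0.06² + 0.14² + 0.45² + 0.24² + 0.11² = 0.0036 + 0.0196 + 0.2025 + 0.0576 + 0.0121 = 0.2954
B_IV = 1 / 0.2954 = 3.3852
Σp_IIIᵢ² = 0.07² + 0.33² + 0.30² + 0.12² + 0.18² = 0.0049 + 0.1089 + 0.0900 + 0.0144 + 0.0324 = 0.2506
B_III = 1 / 0.2506 = 3.9904
Σp_IIᵢ² = 0.55² + 0.02² + 0.02² + 0.09² + 0.32² = 0.3025 + 0.0004 + 0.0004 + 0.0081 + 0.1024 = 0.4138
B_II = 1 / 0.4138 = 2.4166
Ranking by B (broadest → narrowest): morphospecies III (3.99) > morphospecies IV (3.39) > morphospecies II (2.42) > morphospecies I (2.12)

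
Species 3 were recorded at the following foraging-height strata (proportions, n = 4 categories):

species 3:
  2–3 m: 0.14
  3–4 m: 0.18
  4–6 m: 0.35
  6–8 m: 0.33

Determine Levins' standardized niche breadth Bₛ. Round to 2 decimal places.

0.84

Σpᵢ² = 0.14² + 0.18² + 0.35² + 0.33² = 0.0196 + 0.0324 + 0.1225 + 0.1089 = 0.2834
B = 1 / 0.2834 = 3.5286
Bₛ = (B − 1)/(n − 1) = (3.5286 − 1)/(4 − 1) = 2.5286/3 = 0.8429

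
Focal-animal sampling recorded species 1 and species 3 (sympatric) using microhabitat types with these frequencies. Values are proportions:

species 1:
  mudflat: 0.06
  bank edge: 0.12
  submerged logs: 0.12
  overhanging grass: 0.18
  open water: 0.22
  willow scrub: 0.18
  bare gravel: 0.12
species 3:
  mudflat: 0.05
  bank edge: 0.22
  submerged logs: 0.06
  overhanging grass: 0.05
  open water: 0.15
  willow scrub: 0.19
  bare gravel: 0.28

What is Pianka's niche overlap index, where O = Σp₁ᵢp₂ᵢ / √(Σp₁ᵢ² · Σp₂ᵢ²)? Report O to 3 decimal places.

Σ p₁ᵢp₂ᵢ = 0.0030 + 0.0264 + 0.0072 + 0.0090 + 0.0330 + 0.0342 + 0.0336 = 0.1464
Σp_1ᵢ² = 0.06² + 0.12² + 0.12² + 0.18² + 0.22² + 0.18² + 0.12² = 0.0036 + 0.0144 + 0.0144 + 0.0324 + 0.0484 + 0.0324 + 0.0144 = 0.1600
Σp_2ᵢ² = 0.05² + 0.22² + 0.06² + 0.05² + 0.15² + 0.19² + 0.28² = 0.0025 + 0.0484 + 0.0036 + 0.0025 + 0.0225 + 0.0361 + 0.0784 = 0.1940
O = 0.1464 / √(0.1600 × 0.1940) = 0.1464 / 0.176182 = 0.83096

0.831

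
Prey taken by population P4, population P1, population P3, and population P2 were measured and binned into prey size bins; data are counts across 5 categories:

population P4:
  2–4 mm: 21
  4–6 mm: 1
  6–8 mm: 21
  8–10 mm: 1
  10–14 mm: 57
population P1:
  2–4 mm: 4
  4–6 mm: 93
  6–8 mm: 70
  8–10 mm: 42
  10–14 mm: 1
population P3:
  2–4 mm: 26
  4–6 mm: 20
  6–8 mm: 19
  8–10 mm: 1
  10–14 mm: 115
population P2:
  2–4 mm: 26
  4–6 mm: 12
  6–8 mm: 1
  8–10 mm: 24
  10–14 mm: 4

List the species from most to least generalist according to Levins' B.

Proportions for population P4 (n=101): 21/101=0.2079, 1/101=0.0099, 21/101=0.2079, 1/101=0.0099, 57/101=0.5644
Proportions for population P1 (n=210): 4/210=0.0190, 93/210=0.4429, 70/210=0.3333, 42/210=0.2000, 1/210=0.0048
Proportions for population P3 (n=181): 26/181=0.1436, 20/181=0.1105, 19/181=0.1050, 1/181=0.0055, 115/181=0.6354
Proportions for population P2 (n=67): 26/67=0.3881, 12/67=0.1791, 1/67=0.0149, 24/67=0.3582, 4/67=0.0597
Σp_P4ᵢ² = 0.2079² + 0.0099² + 0.2079² + 0.0099² + 0.5644² = 0.043222 + 0.000098 + 0.043222 + 0.000098 + 0.318547 = 0.405187
B_P4 = 1 / 0.405187 = 2.4680
Σp_P1ᵢ² = 0.0190² + 0.4429² + 0.3333² + 0.2000² + 0.0048² = 0.000361 + 0.196160 + 0.111089 + 0.040000 + 0.000023 = 0.347633
B_P1 = 1 / 0.347633 = 2.8766
Σp_P3ᵢ² = 0.1436² + 0.1105² + 0.1050² + 0.0055² + 0.6354² = 0.020621 + 0.012210 + 0.011025 + 0.000030 + 0.403733 = 0.447619
B_P3 = 1 / 0.447619 = 2.2340
Σp_P2ᵢ² = 0.3881² + 0.1791² + 0.0149² + 0.3582² + 0.0597² = 0.150622 + 0.032077 + 0.000222 + 0.128307 + 0.003564 = 0.314792
B_P2 = 1 / 0.314792 = 3.1767
Ranking by B (broadest → narrowest): population P2 (3.18) > population P1 (2.88) > population P4 (2.47) > population P3 (2.23)

population P2 > population P1 > population P4 > population P3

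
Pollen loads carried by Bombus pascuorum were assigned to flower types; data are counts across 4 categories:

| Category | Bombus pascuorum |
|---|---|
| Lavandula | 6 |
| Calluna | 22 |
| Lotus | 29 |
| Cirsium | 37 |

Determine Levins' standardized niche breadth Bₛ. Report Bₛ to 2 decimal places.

Proportions for Bombus pascuorum (n=94): 6/94=0.0638, 22/94=0.2340, 29/94=0.3085, 37/94=0.3936
Σpᵢ² = 0.0638² + 0.2340² + 0.3085² + 0.3936² = 0.004070 + 0.054756 + 0.095172 + 0.154921 = 0.308919
B = 1 / 0.308919 = 3.2371
Bₛ = (B − 1)/(n − 1) = (3.2371 − 1)/(4 − 1) = 2.2371/3 = 0.7457

0.75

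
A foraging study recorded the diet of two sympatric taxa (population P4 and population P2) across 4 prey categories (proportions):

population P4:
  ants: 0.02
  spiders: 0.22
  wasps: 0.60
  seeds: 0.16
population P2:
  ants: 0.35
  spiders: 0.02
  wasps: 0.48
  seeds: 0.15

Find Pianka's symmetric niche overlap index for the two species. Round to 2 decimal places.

Σ p₁ᵢp₂ᵢ = 0.0070 + 0.0044 + 0.2880 + 0.0240 = 0.3234
Σp_1ᵢ² = 0.02² + 0.22² + 0.60² + 0.16² = 0.0004 + 0.0484 + 0.3600 + 0.0256 = 0.4344
Σp_2ᵢ² = 0.35² + 0.02² + 0.48² + 0.15² = 0.1225 + 0.0004 + 0.2304 + 0.0225 = 0.3758
O = 0.3234 / √(0.4344 × 0.3758) = 0.3234 / 0.40404 = 0.8004

0.80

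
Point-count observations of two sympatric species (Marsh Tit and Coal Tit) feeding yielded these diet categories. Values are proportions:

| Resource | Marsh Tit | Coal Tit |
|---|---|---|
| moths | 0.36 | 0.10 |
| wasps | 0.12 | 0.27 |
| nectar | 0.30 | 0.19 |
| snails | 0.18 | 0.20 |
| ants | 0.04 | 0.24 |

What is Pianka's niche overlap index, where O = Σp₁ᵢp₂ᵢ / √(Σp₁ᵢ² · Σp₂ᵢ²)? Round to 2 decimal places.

Σ p₁ᵢp₂ᵢ = 0.0360 + 0.0324 + 0.0570 + 0.0360 + 0.0096 = 0.1710
Σp_1ᵢ² = 0.36² + 0.12² + 0.30² + 0.18² + 0.04² = 0.1296 + 0.0144 + 0.0900 + 0.0324 + 0.0016 = 0.2680
Σp_2ᵢ² = 0.10² + 0.27² + 0.19² + 0.20² + 0.24² = 0.0100 + 0.0729 + 0.0361 + 0.0400 + 0.0576 = 0.2166
O = 0.1710 / √(0.2680 × 0.2166) = 0.1710 / 0.24093 = 0.7097

0.71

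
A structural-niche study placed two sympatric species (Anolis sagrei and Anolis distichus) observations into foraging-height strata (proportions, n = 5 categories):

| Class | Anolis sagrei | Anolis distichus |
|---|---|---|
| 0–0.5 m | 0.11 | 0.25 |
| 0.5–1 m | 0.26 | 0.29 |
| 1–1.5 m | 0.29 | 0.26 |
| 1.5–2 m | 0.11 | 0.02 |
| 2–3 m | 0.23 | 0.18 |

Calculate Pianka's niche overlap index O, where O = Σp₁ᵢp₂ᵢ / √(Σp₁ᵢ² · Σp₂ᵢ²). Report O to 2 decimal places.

Σ p₁ᵢp₂ᵢ = 0.0275 + 0.0754 + 0.0754 + 0.0022 + 0.0414 = 0.2219
Σp_1ᵢ² = 0.11² + 0.26² + 0.29² + 0.11² + 0.23² = 0.0121 + 0.0676 + 0.0841 + 0.0121 + 0.0529 = 0.2288
Σp_2ᵢ² = 0.25² + 0.29² + 0.26² + 0.02² + 0.18² = 0.0625 + 0.0841 + 0.0676 + 0.0004 + 0.0324 = 0.2470
O = 0.2219 / √(0.2288 × 0.2470) = 0.2219 / 0.23773 = 0.9334

0.93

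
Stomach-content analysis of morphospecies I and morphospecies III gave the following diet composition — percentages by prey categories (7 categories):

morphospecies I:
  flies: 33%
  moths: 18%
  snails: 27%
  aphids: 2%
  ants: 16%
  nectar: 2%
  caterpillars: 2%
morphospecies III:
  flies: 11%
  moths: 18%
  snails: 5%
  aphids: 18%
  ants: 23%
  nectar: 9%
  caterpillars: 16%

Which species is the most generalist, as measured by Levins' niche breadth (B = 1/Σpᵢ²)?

morphospecies III

Convert percentages to proportions (divide by 100).
Σp_Iᵢ² = 0.33² + 0.18² + 0.27² + 0.02² + 0.16² + 0.02² + 0.02² = 0.1089 + 0.0324 + 0.0729 + 0.0004 + 0.0256 + 0.0004 + 0.0004 = 0.2410
B_I = 1 / 0.2410 = 4.1494
Σp_IIIᵢ² = 0.11² + 0.18² + 0.05² + 0.18² + 0.23² + 0.09² + 0.16² = 0.0121 + 0.0324 + 0.0025 + 0.0324 + 0.0529 + 0.0081 + 0.0256 = 0.1660
B_III = 1 / 0.1660 = 6.0241
Highest B → broadest niche (most generalist): morphospecies III (B = 6.02).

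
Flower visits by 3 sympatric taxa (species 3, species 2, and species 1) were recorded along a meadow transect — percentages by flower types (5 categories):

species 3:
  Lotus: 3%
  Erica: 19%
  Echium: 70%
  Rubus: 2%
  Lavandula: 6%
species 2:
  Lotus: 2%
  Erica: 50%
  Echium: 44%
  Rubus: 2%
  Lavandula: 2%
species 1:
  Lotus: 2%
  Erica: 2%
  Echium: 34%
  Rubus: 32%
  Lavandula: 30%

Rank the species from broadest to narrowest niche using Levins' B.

species 1 > species 2 > species 3

Convert percentages to proportions (divide by 100).
Σp_3ᵢ² = 0.03² + 0.19² + 0.70² + 0.02² + 0.06² = 0.0009 + 0.0361 + 0.4900 + 0.0004 + 0.0036 = 0.5310
B_3 = 1 / 0.5310 = 1.8832
Σp_2ᵢ² = 0.02² + 0.50² + 0.44² + 0.02² + 0.02² = 0.0004 + 0.2500 + 0.1936 + 0.0004 + 0.0004 = 0.4448
B_2 = 1 / 0.4448 = 2.2482
Σp_1ᵢ² = 0.02² + 0.02² + 0.34² + 0.32² + 0.30² = 0.0004 + 0.0004 + 0.1156 + 0.1024 + 0.0900 = 0.3088
B_1 = 1 / 0.3088 = 3.2383
Ranking by B (broadest → narrowest): species 1 (3.24) > species 2 (2.25) > species 3 (1.88)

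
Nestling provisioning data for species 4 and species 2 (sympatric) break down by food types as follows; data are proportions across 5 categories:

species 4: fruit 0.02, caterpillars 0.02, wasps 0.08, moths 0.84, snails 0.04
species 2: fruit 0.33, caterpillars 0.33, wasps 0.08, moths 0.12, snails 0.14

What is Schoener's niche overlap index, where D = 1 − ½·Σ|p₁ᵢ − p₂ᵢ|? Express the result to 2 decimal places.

0.28

Σ|p₁ᵢ − p₂ᵢ| = 0.31 + 0.31 + 0.00 + 0.72 + 0.10 = 1.44
D = 1 − ½ × 1.44 = 1 − 0.720 = 0.2800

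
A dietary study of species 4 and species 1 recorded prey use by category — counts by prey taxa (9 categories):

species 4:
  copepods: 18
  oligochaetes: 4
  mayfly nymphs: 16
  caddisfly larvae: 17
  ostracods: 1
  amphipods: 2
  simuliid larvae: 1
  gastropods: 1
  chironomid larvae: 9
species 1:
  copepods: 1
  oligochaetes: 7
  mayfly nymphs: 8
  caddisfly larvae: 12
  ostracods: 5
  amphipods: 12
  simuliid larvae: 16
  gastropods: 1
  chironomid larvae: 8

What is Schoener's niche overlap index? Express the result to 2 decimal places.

0.54

Proportions for species 4 (n=69): 18/69=0.2609, 4/69=0.0580, 16/69=0.2319, 17/69=0.2464, 1/69=0.0145, 2/69=0.0290, 1/69=0.0145, 1/69=0.0145, 9/69=0.1304
Proportions for species 1 (n=70): 1/70=0.0143, 7/70=0.1000, 8/70=0.1143, 12/70=0.1714, 5/70=0.0714, 12/70=0.1714, 16/70=0.2286, 1/70=0.0143, 8/70=0.1143
Σ|p₁ᵢ − p₂ᵢ| = 0.2466 + 0.0420 + 0.1176 + 0.0750 + 0.0569 + 0.1424 + 0.2141 + 0.0002 + 0.0161 = 0.9109
D = 1 − ½ × 0.9109 = 1 − 0.45545 = 0.54455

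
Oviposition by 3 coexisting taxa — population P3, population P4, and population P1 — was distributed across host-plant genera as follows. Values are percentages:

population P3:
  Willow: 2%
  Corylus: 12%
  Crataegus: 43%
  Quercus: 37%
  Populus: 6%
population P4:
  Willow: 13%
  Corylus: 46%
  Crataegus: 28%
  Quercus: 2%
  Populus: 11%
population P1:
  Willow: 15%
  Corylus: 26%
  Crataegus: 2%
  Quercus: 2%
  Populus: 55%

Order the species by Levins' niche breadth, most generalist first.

population P4 > population P3 > population P1

Convert percentages to proportions (divide by 100).
Σp_P3ᵢ² = 0.02² + 0.12² + 0.43² + 0.37² + 0.06² = 0.0004 + 0.0144 + 0.1849 + 0.1369 + 0.0036 = 0.3402
B_P3 = 1 / 0.3402 = 2.9394
Σp_P4ᵢ² = 0.13² + 0.46² + 0.28² + 0.02² + 0.11² = 0.0169 + 0.2116 + 0.0784 + 0.0004 + 0.0121 = 0.3194
B_P4 = 1 / 0.3194 = 3.1309
Σp_P1ᵢ² = 0.15² + 0.26² + 0.02² + 0.02² + 0.55² = 0.0225 + 0.0676 + 0.0004 + 0.0004 + 0.3025 = 0.3934
B_P1 = 1 / 0.3934 = 2.5419
Ranking by B (broadest → narrowest): population P4 (3.13) > population P3 (2.94) > population P1 (2.54)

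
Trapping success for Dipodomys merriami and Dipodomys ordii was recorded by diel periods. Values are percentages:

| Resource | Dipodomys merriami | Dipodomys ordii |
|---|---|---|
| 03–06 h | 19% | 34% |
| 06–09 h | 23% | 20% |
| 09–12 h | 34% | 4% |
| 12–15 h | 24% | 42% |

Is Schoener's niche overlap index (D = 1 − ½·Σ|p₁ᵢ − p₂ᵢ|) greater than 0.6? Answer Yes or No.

Convert percentages to proportions (divide by 100).
Σ|p₁ᵢ − p₂ᵢ| = 0.15 + 0.03 + 0.30 + 0.18 = 0.66
D = 1 − ½ × 0.66 = 1 − 0.330 = 0.6700
D = 0.6700 > 0.6 → Yes.

Yes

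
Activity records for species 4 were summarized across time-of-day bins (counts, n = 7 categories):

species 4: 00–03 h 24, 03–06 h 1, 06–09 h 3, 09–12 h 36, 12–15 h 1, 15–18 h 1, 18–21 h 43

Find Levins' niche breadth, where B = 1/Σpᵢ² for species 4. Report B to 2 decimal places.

3.18

Proportions for species 4 (n=109): 24/109=0.2202, 1/109=0.0092, 3/109=0.0275, 36/109=0.3303, 1/109=0.0092, 1/109=0.0092, 43/109=0.3945
Σpᵢ² = 0.2202² + 0.0092² + 0.0275² + 0.3303² + 0.0092² + 0.0092² + 0.3945² = 0.048488 + 0.000085 + 0.000756 + 0.109098 + 0.000085 + 0.000085 + 0.155630 = 0.314227
B = 1 / 0.314227 = 3.1824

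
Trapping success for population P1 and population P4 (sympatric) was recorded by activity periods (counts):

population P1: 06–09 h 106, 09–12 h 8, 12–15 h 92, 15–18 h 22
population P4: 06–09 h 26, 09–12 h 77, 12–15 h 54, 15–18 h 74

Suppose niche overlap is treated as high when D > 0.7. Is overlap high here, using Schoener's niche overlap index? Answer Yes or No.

Proportions for population P1 (n=228): 106/228=0.4649, 8/228=0.0351, 92/228=0.4035, 22/228=0.0965
Proportions for population P4 (n=231): 26/231=0.1126, 77/231=0.3333, 54/231=0.2338, 74/231=0.3203
Σ|p₁ᵢ − p₂ᵢ| = 0.3523 + 0.2982 + 0.1697 + 0.2238 = 1.0440
D = 1 − ½ × 1.0440 = 1 − 0.52200 = 0.47800
D = 0.47800 < 0.7 → No.

No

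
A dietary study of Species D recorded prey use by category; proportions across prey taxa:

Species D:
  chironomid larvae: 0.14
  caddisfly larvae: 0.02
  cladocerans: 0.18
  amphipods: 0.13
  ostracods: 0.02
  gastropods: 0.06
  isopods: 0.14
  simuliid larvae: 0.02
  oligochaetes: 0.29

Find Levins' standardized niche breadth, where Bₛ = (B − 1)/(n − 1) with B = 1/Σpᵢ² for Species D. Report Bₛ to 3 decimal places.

0.580

Σpᵢ² = 0.14² + 0.02² + 0.18² + 0.13² + 0.02² + 0.06² + 0.14² + 0.02² + 0.29² = 0.0196 + 0.0004 + 0.0324 + 0.0169 + 0.0004 + 0.0036 + 0.0196 + 0.0004 + 0.0841 = 0.1774
B = 1 / 0.1774 = 5.63698
Bₛ = (B − 1)/(n − 1) = (5.63698 − 1)/(9 − 1) = 4.63698/8 = 0.57962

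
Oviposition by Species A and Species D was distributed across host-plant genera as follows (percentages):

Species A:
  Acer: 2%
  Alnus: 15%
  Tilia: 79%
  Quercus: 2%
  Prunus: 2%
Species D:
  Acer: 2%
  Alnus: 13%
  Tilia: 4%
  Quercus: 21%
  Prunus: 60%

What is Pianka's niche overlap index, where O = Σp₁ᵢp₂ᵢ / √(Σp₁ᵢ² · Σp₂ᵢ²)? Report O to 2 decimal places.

Convert percentages to proportions (divide by 100).
Σ p₁ᵢp₂ᵢ = 0.0004 + 0.0195 + 0.0316 + 0.0042 + 0.0120 = 0.0677
Σp_1ᵢ² = 0.02² + 0.15² + 0.79² + 0.02² + 0.02² = 0.0004 + 0.0225 + 0.6241 + 0.0004 + 0.0004 = 0.6478
Σp_2ᵢ² = 0.02² + 0.13² + 0.04² + 0.21² + 0.60² = 0.0004 + 0.0169 + 0.0016 + 0.0441 + 0.3600 = 0.4230
O = 0.0677 / √(0.6478 × 0.4230) = 0.0677 / 0.52347 = 0.1293

0.13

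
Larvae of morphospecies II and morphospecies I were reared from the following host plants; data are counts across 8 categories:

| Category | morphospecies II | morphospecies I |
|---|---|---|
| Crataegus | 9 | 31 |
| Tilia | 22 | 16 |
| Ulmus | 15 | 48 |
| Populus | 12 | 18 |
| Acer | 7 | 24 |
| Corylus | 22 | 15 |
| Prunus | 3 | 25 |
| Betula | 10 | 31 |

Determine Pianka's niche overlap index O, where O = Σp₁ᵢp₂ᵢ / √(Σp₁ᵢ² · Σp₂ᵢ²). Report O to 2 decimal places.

Proportions for morphospecies II (n=100): 9/100=0.0900, 22/100=0.2200, 15/100=0.1500, 12/100=0.1200, 7/100=0.0700, 22/100=0.2200, 3/100=0.0300, 10/100=0.1000
Proportions for morphospecies I (n=208): 31/208=0.1490, 16/208=0.0769, 48/208=0.2308, 18/208=0.0865, 24/208=0.1154, 15/208=0.0721, 25/208=0.1202, 31/208=0.1490
Σ p₁ᵢp₂ᵢ = 0.013410 + 0.016918 + 0.034620 + 0.010380 + 0.008078 + 0.015862 + 0.003606 + 0.014900 = 0.117774
Σp_1ᵢ² = 0.0900² + 0.2200² + 0.1500² + 0.1200² + 0.0700² + 0.2200² + 0.0300² + 0.1000² = 0.008100 + 0.048400 + 0.022500 + 0.014400 + 0.004900 + 0.048400 + 0.000900 + 0.010000 = 0.157600
Σp_2ᵢ² = 0.1490² + 0.0769² + 0.2308² + 0.0865² + 0.1154² + 0.0721² + 0.1202² + 0.1490² = 0.022201 + 0.005914 + 0.053269 + 0.007482 + 0.013317 + 0.005198 + 0.014448 + 0.022201 = 0.144030
O = 0.117774 / √(0.157600 × 0.144030) = 0.117774 / 0.1506623 = 0.7817

0.78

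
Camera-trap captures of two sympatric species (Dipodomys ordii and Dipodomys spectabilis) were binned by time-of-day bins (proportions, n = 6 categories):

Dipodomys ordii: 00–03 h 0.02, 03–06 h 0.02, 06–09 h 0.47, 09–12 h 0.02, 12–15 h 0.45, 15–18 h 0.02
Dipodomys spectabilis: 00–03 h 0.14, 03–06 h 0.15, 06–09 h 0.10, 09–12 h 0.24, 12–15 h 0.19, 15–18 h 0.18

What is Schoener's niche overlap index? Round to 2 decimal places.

0.37

Σ|p₁ᵢ − p₂ᵢ| = 0.12 + 0.13 + 0.37 + 0.22 + 0.26 + 0.16 = 1.26
D = 1 − ½ × 1.26 = 1 − 0.630 = 0.3700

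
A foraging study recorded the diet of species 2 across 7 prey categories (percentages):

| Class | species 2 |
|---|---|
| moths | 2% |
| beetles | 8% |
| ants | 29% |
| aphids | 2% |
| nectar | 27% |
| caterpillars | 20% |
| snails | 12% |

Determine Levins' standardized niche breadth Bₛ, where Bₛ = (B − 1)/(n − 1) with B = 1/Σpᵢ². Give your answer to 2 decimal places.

0.60

Convert percentages to proportions (divide by 100).
Σpᵢ² = 0.02² + 0.08² + 0.29² + 0.02² + 0.27² + 0.20² + 0.12² = 0.0004 + 0.0064 + 0.0841 + 0.0004 + 0.0729 + 0.0400 + 0.0144 = 0.2186
B = 1 / 0.2186 = 4.5746
Bₛ = (B − 1)/(n − 1) = (4.5746 − 1)/(7 − 1) = 3.5746/6 = 0.5958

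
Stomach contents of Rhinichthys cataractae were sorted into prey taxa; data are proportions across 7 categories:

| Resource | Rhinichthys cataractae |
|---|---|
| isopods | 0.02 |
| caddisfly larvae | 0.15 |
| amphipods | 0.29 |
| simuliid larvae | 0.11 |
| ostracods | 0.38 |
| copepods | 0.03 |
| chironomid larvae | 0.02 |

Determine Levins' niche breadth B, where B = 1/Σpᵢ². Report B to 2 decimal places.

Σpᵢ² = 0.02² + 0.15² + 0.29² + 0.11² + 0.38² + 0.03² + 0.02² = 0.0004 + 0.0225 + 0.0841 + 0.0121 + 0.1444 + 0.0009 + 0.0004 = 0.2648
B = 1 / 0.2648 = 3.7764

3.78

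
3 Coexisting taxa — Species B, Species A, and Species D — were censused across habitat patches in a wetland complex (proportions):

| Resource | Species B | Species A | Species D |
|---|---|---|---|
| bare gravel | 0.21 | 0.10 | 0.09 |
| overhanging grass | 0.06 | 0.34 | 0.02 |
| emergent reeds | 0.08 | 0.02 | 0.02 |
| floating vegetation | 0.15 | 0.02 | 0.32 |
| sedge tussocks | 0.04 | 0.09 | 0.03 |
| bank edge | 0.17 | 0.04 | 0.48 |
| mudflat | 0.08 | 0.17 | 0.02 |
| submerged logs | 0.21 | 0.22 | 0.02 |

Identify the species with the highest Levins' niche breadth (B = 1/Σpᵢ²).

Σp_Bᵢ² = 0.21² + 0.06² + 0.08² + 0.15² + 0.04² + 0.17² + 0.08² + 0.21² = 0.0441 + 0.0036 + 0.0064 + 0.0225 + 0.0016 + 0.0289 + 0.0064 + 0.0441 = 0.1576
B_B = 1 / 0.1576 = 6.3452
Σp_Aᵢ² = 0.10² + 0.34² + 0.02² + 0.02² + 0.09² + 0.04² + 0.17² + 0.22² = 0.0100 + 0.1156 + 0.0004 + 0.0004 + 0.0081 + 0.0016 + 0.0289 + 0.0484 = 0.2134
B_A = 1 / 0.2134 = 4.6860
Σp_Dᵢ² = 0.09² + 0.02² + 0.02² + 0.32² + 0.03² + 0.48² + 0.02² + 0.02² = 0.0081 + 0.0004 + 0.0004 + 0.1024 + 0.0009 + 0.2304 + 0.0004 + 0.0004 = 0.3434
B_D = 1 / 0.3434 = 2.9121
Highest B → broadest niche (most generalist): Species B (B = 6.35).

Species B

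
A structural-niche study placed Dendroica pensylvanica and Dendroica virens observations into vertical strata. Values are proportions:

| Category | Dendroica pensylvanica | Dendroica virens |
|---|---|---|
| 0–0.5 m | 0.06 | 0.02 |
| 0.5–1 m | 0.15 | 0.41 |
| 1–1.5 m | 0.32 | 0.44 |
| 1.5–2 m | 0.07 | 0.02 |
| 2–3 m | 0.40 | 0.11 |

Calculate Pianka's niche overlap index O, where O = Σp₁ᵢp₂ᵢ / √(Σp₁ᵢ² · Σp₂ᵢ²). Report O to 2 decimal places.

Σ p₁ᵢp₂ᵢ = 0.0012 + 0.0615 + 0.1408 + 0.0014 + 0.0440 = 0.2489
Σp_1ᵢ² = 0.06² + 0.15² + 0.32² + 0.07² + 0.40² = 0.0036 + 0.0225 + 0.1024 + 0.0049 + 0.1600 = 0.2934
Σp_2ᵢ² = 0.02² + 0.41² + 0.44² + 0.02² + 0.11² = 0.0004 + 0.1681 + 0.1936 + 0.0004 + 0.0121 = 0.3746
O = 0.2489 / √(0.2934 × 0.3746) = 0.2489 / 0.33152 = 0.7508

0.75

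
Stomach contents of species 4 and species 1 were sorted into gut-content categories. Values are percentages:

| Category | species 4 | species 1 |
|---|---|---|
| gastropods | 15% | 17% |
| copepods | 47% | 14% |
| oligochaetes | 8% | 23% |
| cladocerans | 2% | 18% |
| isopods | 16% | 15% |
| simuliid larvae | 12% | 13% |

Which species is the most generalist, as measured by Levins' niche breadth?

species 1

Convert percentages to proportions (divide by 100).
Σp_4ᵢ² = 0.15² + 0.47² + 0.08² + 0.02² + 0.16² + 0.12² = 0.0225 + 0.2209 + 0.0064 + 0.0004 + 0.0256 + 0.0144 = 0.2902
B_4 = 1 / 0.2902 = 3.4459
Σp_1ᵢ² = 0.17² + 0.14² + 0.23² + 0.18² + 0.15² + 0.13² = 0.0289 + 0.0196 + 0.0529 + 0.0324 + 0.0225 + 0.0169 = 0.1732
B_1 = 1 / 0.1732 = 5.7737
Highest B → broadest niche (most generalist): species 1 (B = 5.77).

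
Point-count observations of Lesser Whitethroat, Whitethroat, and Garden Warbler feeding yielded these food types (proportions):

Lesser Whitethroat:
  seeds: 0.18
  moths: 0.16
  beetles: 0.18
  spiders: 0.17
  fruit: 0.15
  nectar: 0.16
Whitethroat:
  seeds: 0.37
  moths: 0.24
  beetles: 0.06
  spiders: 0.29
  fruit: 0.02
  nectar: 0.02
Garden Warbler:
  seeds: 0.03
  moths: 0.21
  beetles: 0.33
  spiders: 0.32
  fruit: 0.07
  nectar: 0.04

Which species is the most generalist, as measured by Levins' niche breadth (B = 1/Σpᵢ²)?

Σp_Lessᵢ² = 0.18² + 0.16² + 0.18² + 0.17² + 0.15² + 0.16² = 0.0324 + 0.0256 + 0.0324 + 0.0289 + 0.0225 + 0.0256 = 0.1674
B_Less = 1 / 0.1674 = 5.9737
Σp_Whitᵢ² = 0.37² + 0.24² + 0.06² + 0.29² + 0.02² + 0.02² = 0.1369 + 0.0576 + 0.0036 + 0.0841 + 0.0004 + 0.0004 = 0.2830
B_Whit = 1 / 0.2830 = 3.5336
Σp_Gardᵢ² = 0.03² + 0.21² + 0.33² + 0.32² + 0.07² + 0.04² = 0.0009 + 0.0441 + 0.1089 + 0.1024 + 0.0049 + 0.0016 = 0.2628
B_Gard = 1 / 0.2628 = 3.8052
Highest B → broadest niche (most generalist): Lesser Whitethroat (B = 5.97).

Lesser Whitethroat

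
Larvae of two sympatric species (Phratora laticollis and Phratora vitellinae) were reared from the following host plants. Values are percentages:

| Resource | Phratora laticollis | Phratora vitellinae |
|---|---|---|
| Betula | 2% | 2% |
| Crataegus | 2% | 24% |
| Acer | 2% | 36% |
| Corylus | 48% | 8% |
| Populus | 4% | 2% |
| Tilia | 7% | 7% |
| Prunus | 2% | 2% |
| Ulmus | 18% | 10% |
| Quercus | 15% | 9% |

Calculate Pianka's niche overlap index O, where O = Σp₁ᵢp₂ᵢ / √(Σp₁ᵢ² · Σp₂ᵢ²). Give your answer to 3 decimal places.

0.350

Convert percentages to proportions (divide by 100).
Σ p₁ᵢp₂ᵢ = 0.0004 + 0.0048 + 0.0072 + 0.0384 + 0.0008 + 0.0049 + 0.0004 + 0.0180 + 0.0135 = 0.0884
Σp_1ᵢ² = 0.02² + 0.02² + 0.02² + 0.48² + 0.04² + 0.07² + 0.02² + 0.18² + 0.15² = 0.0004 + 0.0004 + 0.0004 + 0.2304 + 0.0016 + 0.0049 + 0.0004 + 0.0324 + 0.0225 = 0.2934
Σp_2ᵢ² = 0.02² + 0.24² + 0.36² + 0.08² + 0.02² + 0.07² + 0.02² + 0.10² + 0.09² = 0.0004 + 0.0576 + 0.1296 + 0.0064 + 0.0004 + 0.0049 + 0.0004 + 0.0100 + 0.0081 = 0.2178
O = 0.0884 / √(0.2934 × 0.2178) = 0.0884 / 0.252789 = 0.34970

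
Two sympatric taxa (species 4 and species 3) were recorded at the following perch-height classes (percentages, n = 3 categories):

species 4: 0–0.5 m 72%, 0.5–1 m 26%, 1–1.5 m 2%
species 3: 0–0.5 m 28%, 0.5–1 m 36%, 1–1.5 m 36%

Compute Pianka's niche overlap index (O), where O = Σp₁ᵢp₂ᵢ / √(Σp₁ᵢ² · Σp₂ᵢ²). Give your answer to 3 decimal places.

0.680

Convert percentages to proportions (divide by 100).
Σ p₁ᵢp₂ᵢ = 0.2016 + 0.0936 + 0.0072 = 0.3024
Σp_1ᵢ² = 0.72² + 0.26² + 0.02² = 0.5184 + 0.0676 + 0.0004 = 0.5864
Σp_2ᵢ² = 0.28² + 0.36² + 0.36² = 0.0784 + 0.1296 + 0.1296 = 0.3376
O = 0.3024 / √(0.5864 × 0.3376) = 0.3024 / 0.444937 = 0.67965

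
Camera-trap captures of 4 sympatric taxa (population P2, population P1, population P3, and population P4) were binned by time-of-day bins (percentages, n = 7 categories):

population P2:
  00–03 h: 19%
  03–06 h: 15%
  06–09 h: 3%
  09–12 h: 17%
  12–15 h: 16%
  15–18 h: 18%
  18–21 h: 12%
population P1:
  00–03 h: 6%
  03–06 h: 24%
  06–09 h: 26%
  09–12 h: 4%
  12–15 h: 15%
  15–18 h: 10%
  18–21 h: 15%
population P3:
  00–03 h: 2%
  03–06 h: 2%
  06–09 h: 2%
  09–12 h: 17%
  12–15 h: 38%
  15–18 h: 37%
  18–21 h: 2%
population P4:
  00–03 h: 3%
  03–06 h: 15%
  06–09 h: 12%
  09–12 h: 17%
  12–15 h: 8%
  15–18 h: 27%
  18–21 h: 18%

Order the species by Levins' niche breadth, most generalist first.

Convert percentages to proportions (divide by 100).
Σp_P2ᵢ² = 0.19² + 0.15² + 0.03² + 0.17² + 0.16² + 0.18² + 0.12² = 0.0361 + 0.0225 + 0.0009 + 0.0289 + 0.0256 + 0.0324 + 0.0144 = 0.1608
B_P2 = 1 / 0.1608 = 6.2189
Σp_P1ᵢ² = 0.06² + 0.24² + 0.26² + 0.04² + 0.15² + 0.10² + 0.15² = 0.0036 + 0.0576 + 0.0676 + 0.0016 + 0.0225 + 0.0100 + 0.0225 = 0.1854
B_P1 = 1 / 0.1854 = 5.3937
Σp_P3ᵢ² = 0.02² + 0.02² + 0.02² + 0.17² + 0.38² + 0.37² + 0.02² = 0.0004 + 0.0004 + 0.0004 + 0.0289 + 0.1444 + 0.1369 + 0.0004 = 0.3118
B_P3 = 1 / 0.3118 = 3.2072
Σp_P4ᵢ² = 0.03² + 0.15² + 0.12² + 0.17² + 0.08² + 0.27² + 0.18² = 0.0009 + 0.0225 + 0.0144 + 0.0289 + 0.0064 + 0.0729 + 0.0324 = 0.1784
B_P4 = 1 / 0.1784 = 5.6054
Ranking by B (broadest → narrowest): population P2 (6.22) > population P4 (5.61) > population P1 (5.39) > population P3 (3.21)

population P2 > population P4 > population P1 > population P3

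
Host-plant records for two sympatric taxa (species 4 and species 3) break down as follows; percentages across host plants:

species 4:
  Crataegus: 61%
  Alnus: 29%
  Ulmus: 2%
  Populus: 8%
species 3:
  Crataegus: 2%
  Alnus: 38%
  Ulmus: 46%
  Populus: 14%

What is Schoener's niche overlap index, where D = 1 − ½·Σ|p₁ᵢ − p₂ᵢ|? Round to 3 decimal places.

Convert percentages to proportions (divide by 100).
Σ|p₁ᵢ − p₂ᵢ| = 0.59 + 0.09 + 0.44 + 0.06 = 1.18
D = 1 − ½ × 1.18 = 1 − 0.590 = 0.41000

0.410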